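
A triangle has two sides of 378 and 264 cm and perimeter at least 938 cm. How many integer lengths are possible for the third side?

Triangle inequality: 114 < x < 642. Perimeter ≥ 938 gives x ≥ 938 − 378 − 264 = 296.
So 296 ≤ x < 642; integers 296 through 641: 346 values.

346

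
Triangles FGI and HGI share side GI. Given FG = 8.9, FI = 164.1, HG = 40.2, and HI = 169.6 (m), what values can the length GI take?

From triangle FGI: |8.9 − 164.1| < GI < 8.9 + 164.1, i.e. 155.2 < GI < 173.0.
From triangle HGI: 129.4 < GI < 209.8.
Both must hold, so GI lies in the intersection.

155.2 < GI < 173.0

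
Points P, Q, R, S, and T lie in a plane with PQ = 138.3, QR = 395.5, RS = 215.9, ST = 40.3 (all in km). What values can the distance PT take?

The maximum is all hops collinear in one direction: 138.3 + 395.5 + 215.9 + 40.3 = 790.0.
The longest hop is 395.5; the others sum to 394.5. Folding the others back against it leaves at least 395.5 − 394.5 = 1.0.

1.0 ≤ PT ≤ 790.0 km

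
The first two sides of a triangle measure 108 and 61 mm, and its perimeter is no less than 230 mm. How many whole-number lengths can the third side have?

108

Triangle inequality: 47 < x < 169. Perimeter ≥ 230 gives x ≥ 230 − 108 − 61 = 61.
So 61 ≤ x < 169; integers 61 through 168: 108 values.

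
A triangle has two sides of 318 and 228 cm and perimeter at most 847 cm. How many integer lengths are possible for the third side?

211

Triangle inequality: 90 < x < 546. Perimeter ≤ 847 gives x ≤ 847 − 318 − 228 = 301.
So 90 < x ≤ 301; integers 91 through 301: 211 values.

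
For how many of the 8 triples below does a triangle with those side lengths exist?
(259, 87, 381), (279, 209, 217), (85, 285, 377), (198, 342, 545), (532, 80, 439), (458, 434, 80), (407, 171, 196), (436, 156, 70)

2

(87,259,381): 87+259 ≤ 381 → not valid
(209,217,279): 209+217 > 279 → valid
(85,285,377): 85+285 ≤ 377 → not valid
(198,342,545): 198+342 ≤ 545 → not valid
(80,439,532): 80+439 ≤ 532 → not valid
(80,434,458): 80+434 > 458 → valid
(171,196,407): 171+196 ≤ 407 → not valid
(70,156,436): 70+156 ≤ 436 → not valid
2 of the 8 triples form a triangle.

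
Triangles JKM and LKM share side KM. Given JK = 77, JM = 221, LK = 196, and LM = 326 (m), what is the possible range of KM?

144 < KM < 298

From triangle JKM: |77 − 221| < KM < 77 + 221, i.e. 144 < KM < 298.
From triangle LKM: 130 < KM < 522.
Both must hold, so KM lies in the intersection.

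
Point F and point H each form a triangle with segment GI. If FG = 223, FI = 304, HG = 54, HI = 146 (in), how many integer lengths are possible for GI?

107

From triangle FGI: 81 < GI < 527.
From triangle HGI: 92 < GI < 200.
Intersection: 92 < GI < 200, so integers 93 through 199: 107 values.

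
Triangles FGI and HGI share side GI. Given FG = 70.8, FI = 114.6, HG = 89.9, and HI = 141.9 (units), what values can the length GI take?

From triangle FGI: |70.8 − 114.6| < GI < 70.8 + 114.6, i.e. 43.8 < GI < 185.4.
From triangle HGI: 52.0 < GI < 231.8.
Both must hold, so GI lies in the intersection.

52.0 < GI < 185.4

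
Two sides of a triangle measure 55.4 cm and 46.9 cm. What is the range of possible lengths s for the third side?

By the triangle inequality, s must be less than 55.4 + 46.9 = 102.3 and greater than |55.4 − 46.9| = 8.5.

8.5 < s < 102.3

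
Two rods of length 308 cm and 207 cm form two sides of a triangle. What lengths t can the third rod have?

101 < t < 515

By the triangle inequality, t must be less than 308 + 207 = 515 and greater than |308 − 207| = 101.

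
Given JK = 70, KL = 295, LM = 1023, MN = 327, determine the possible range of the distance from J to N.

The maximum is all hops collinear in one direction: 70 + 295 + 1023 + 327 = 1715.
The longest hop is 1023; the others sum to 692. Folding the others back against it leaves at least 1023 − 692 = 331.

331 ≤ JN ≤ 1715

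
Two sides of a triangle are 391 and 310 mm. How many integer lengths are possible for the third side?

619

The third side lies in the open interval (81, 701).
Integers from 82 to 700 inclusive: 700 − 82 + 1 = 619.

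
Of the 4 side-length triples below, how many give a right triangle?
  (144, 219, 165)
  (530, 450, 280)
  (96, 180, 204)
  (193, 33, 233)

3

(144,219,165): 144²+165² = 47961 = 219² → right
(530,450,280): 280²+450² = 280900 = 530² → right
(96,180,204): 96²+180² = 41616 = 204² → right
(193,33,233): 33+193 ≤ 233, not a triangle
3 of the 4 are right.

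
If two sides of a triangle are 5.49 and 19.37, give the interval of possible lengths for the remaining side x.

13.88 < x < 24.86

By the triangle inequality, x must be less than 5.49 + 19.37 = 24.86 and greater than |5.49 − 19.37| = 13.88.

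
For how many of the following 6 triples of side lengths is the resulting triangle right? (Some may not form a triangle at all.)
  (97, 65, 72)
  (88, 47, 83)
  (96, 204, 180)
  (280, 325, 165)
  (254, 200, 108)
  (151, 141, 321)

3

(97,65,72): 65²+72² = 9409 = 97² → right
(88,47,83): 47²+83² = 9098 > 7744 = 88² → acute
(96,204,180): 96²+180² = 41616 = 204² → right
(280,325,165): 165²+280² = 105625 = 325² → right
(254,200,108): 108²+200² = 51664 < 64516 = 254² → obtuse
(151,141,321): 141+151 ≤ 321, not a triangle
3 of the 6 are right.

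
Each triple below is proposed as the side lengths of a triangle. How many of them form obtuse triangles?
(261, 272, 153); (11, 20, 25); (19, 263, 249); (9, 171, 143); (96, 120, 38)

3

(261,272,153): 153²+261² = 91530 > 73984 = 272² → acute
(11,20,25): 11²+20² = 521 < 625 = 25² → obtuse
(19,263,249): 19²+249² = 62362 < 69169 = 263² → obtuse
(9,171,143): 9+143 ≤ 171, not a triangle
(96,120,38): 38²+96² = 10660 < 14400 = 120² → obtuse
3 of the 5 are obtuse.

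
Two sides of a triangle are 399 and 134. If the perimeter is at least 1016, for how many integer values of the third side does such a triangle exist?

Triangle inequality: 265 < x < 533. Perimeter ≥ 1016 gives x ≥ 1016 − 399 − 134 = 483.
So 483 ≤ x < 533; integers 483 through 532: 50 values.

50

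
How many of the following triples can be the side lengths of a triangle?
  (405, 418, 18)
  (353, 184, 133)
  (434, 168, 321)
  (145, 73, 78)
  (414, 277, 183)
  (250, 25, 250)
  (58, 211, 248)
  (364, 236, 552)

7

(18,405,418): 18+405 > 418 → valid
(133,184,353): 133+184 ≤ 353 → not valid
(168,321,434): 168+321 > 434 → valid
(73,78,145): 73+78 > 145 → valid
(183,277,414): 183+277 > 414 → valid
(25,250,250): 25+250 > 250 → valid
(58,211,248): 58+211 > 248 → valid
(236,364,552): 236+364 > 552 → valid
7 of the 8 triples form a triangle.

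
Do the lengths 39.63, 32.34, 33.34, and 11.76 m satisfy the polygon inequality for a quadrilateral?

Yes

A quadrilateral exists iff every side is shorter than the sum of the others — equivalently, the longest side is less than the sum of the rest.
Longest side 39.63 < 77.44 (sum of the remaining 3), so yes.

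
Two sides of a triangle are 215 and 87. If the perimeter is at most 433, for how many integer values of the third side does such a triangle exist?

Triangle inequality: 128 < x < 302. Perimeter ≤ 433 gives x ≤ 433 − 215 − 87 = 131.
So 128 < x ≤ 131; integers 129 through 131: 3 values.

3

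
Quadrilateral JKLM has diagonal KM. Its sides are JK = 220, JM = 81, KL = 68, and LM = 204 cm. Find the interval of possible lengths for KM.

From triangle JKM: |220 − 81| < KM < 220 + 81, i.e. 139 < KM < 301.
From triangle LKM: 136 < KM < 272.
Both must hold, so KM lies in the intersection.

139 < KM < 272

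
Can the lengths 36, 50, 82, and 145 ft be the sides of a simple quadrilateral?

Yes

A quadrilateral exists iff every side is shorter than the sum of the others — equivalently, the longest side is less than the sum of the rest.
Longest side 145 < 168 (sum of the remaining 3), so yes.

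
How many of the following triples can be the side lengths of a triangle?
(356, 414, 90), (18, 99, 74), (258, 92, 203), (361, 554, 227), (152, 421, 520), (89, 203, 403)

(90,356,414): 90+356 > 414 → valid
(18,74,99): 18+74 ≤ 99 → not valid
(92,203,258): 92+203 > 258 → valid
(227,361,554): 227+361 > 554 → valid
(152,421,520): 152+421 > 520 → valid
(89,203,403): 89+203 ≤ 403 → not valid
4 of the 6 triples form a triangle.

4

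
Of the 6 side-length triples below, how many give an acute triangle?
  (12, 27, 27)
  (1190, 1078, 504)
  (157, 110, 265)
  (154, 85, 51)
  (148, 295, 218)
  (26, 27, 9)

(12,27,27): 12²+27² = 873 > 729 = 27² → acute
(1190,1078,504): 504²+1078² = 1416100 = 1190² → right
(157,110,265): 110²+157² = 36749 < 70225 = 265² → obtuse
(154,85,51): 51+85 ≤ 154, not a triangle
(148,295,218): 148²+218² = 69428 < 87025 = 295² → obtuse
(26,27,9): 9²+26² = 757 > 729 = 27² → acute
2 of the 6 are acute.

2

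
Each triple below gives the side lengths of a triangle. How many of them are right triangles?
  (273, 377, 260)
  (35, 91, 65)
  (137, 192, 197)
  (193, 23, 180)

(273,377,260): 260²+273² = 142129 = 377² → right
(35,91,65): 35²+65² = 5450 < 8281 = 91² → obtuse
(137,192,197): 137²+192² = 55633 > 38809 = 197² → acute
(193,23,180): 23²+180² = 32929 < 37249 = 193² → obtuse
1 of the 4 is right.

1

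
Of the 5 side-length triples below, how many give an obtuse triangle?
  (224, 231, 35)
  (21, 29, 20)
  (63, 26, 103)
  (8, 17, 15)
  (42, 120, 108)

(224,231,35): 35²+224² = 51401 < 53361 = 231² → obtuse
(21,29,20): 20²+21² = 841 = 29² → right
(63,26,103): 26+63 ≤ 103, not a triangle
(8,17,15): 8²+15² = 289 = 17² → right
(42,120,108): 42²+108² = 13428 < 14400 = 120² → obtuse
2 of the 5 are obtuse.

2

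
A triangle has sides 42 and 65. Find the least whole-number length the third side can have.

24

The third side must be strictly greater than |42 − 65| = 23.
The smallest integer above 23 is 24.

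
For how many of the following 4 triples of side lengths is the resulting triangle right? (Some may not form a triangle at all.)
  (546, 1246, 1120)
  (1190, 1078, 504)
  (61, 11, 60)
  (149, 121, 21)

3

(546,1246,1120): 546²+1120² = 1552516 = 1246² → right
(1190,1078,504): 504²+1078² = 1416100 = 1190² → right
(61,11,60): 11²+60² = 3721 = 61² → right
(149,121,21): 21+121 ≤ 149, not a triangle
3 of the 4 are right.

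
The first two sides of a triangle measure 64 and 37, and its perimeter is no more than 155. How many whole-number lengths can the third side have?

27

Triangle inequality: 27 < x < 101. Perimeter ≤ 155 gives x ≤ 155 − 64 − 37 = 54.
So 27 < x ≤ 54; integers 28 through 54: 27 values.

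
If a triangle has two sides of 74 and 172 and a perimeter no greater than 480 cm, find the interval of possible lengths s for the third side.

98 < s ≤ 234 cm

Triangle inequality alone gives 98 < s < 246.
The perimeter condition gives s ≤ 480 − 74 − 172 = 234.
Intersecting the two: 98 < s ≤ 234.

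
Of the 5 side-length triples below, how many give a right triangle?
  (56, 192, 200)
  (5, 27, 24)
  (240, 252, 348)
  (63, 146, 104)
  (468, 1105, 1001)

3

(56,192,200): 56²+192² = 40000 = 200² → right
(5,27,24): 5²+24² = 601 < 729 = 27² → obtuse
(240,252,348): 240²+252² = 121104 = 348² → right
(63,146,104): 63²+104² = 14785 < 21316 = 146² → obtuse
(468,1105,1001): 468²+1001² = 1221025 = 1105² → right
3 of the 5 are right.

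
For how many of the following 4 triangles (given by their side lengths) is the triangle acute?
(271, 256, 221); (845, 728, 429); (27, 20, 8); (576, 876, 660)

1

(271,256,221): 221²+256² = 114377 > 73441 = 271² → acute
(845,728,429): 429²+728² = 714025 = 845² → right
(27,20,8): 8²+20² = 464 < 729 = 27² → obtuse
(576,876,660): 576²+660² = 767376 = 876² → right
1 of the 4 is acute.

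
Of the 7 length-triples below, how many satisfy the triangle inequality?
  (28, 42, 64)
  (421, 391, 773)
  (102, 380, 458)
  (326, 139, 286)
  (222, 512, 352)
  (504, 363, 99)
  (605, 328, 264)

5

(28,42,64): 28+42 > 64 → valid
(391,421,773): 391+421 > 773 → valid
(102,380,458): 102+380 > 458 → valid
(139,286,326): 139+286 > 326 → valid
(222,352,512): 222+352 > 512 → valid
(99,363,504): 99+363 ≤ 504 → not valid
(264,328,605): 264+328 ≤ 605 → not valid
5 of the 7 triples form a triangle.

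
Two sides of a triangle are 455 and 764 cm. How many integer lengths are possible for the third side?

The third side lies in the open interval (309, 1219).
Integers from 310 to 1218 inclusive: 1218 − 310 + 1 = 909.

909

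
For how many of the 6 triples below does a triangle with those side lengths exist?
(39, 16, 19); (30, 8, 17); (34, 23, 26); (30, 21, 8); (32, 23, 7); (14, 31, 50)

1

(16,19,39): 16+19 ≤ 39 → not valid
(8,17,30): 8+17 ≤ 30 → not valid
(23,26,34): 23+26 > 34 → valid
(8,21,30): 8+21 ≤ 30 → not valid
(7,23,32): 7+23 ≤ 32 → not valid
(14,31,50): 14+31 ≤ 50 → not valid
1 of the 6 triples forms a triangle.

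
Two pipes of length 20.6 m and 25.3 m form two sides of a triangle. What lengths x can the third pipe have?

4.7 < x < 45.9

By the triangle inequality, x must be less than 20.6 + 25.3 = 45.9 and greater than |20.6 − 25.3| = 4.7.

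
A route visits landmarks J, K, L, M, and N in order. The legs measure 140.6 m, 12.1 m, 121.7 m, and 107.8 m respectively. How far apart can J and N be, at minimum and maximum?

The maximum is all hops collinear in one direction: 140.6 + 12.1 + 121.7 + 107.8 = 382.2.
The longest hop is 140.6; the others sum to 241.6. Since 140.6 ≤ 241.6, the path can fold back on itself completely, so the minimum distance is 0.

0 ≤ JN ≤ 382.2 m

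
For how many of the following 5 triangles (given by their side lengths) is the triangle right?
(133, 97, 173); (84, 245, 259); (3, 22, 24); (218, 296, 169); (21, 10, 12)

1

(133,97,173): 97²+133² = 27098 < 29929 = 173² → obtuse
(84,245,259): 84²+245² = 67081 = 259² → right
(3,22,24): 3²+22² = 493 < 576 = 24² → obtuse
(218,296,169): 169²+218² = 76085 < 87616 = 296² → obtuse
(21,10,12): 10²+12² = 244 < 441 = 21² → obtuse
1 of the 5 is right.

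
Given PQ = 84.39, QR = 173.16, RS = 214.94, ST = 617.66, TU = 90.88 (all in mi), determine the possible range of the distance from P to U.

The maximum is all hops collinear in one direction: 84.39 + 173.16 + 214.94 + 617.66 + 90.88 = 1181.03.
The longest hop is 617.66; the others sum to 563.37. Folding the others back against it leaves at least 617.66 − 563.37 = 54.29.

54.29 ≤ PU ≤ 1181.03 mi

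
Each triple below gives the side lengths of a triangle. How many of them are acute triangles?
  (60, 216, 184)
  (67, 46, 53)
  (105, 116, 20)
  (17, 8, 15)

(60,216,184): 60²+184² = 37456 < 46656 = 216² → obtuse
(67,46,53): 46²+53² = 4925 > 4489 = 67² → acute
(105,116,20): 20²+105² = 11425 < 13456 = 116² → obtuse
(17,8,15): 8²+15² = 289 = 17² → right
1 of the 4 is acute.

1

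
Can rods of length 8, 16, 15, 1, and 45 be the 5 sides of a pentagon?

No

For a pentagon, each side must be shorter than the sum of the others.
Here the longest side is 45, but the remaining 4 sides sum to only 40.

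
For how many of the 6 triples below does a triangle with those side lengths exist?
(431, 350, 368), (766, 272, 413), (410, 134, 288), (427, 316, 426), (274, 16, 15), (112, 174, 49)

(350,368,431): 350+368 > 431 → valid
(272,413,766): 272+413 ≤ 766 → not valid
(134,288,410): 134+288 > 410 → valid
(316,426,427): 316+426 > 427 → valid
(15,16,274): 15+16 ≤ 274 → not valid
(49,112,174): 49+112 ≤ 174 → not valid
3 of the 6 triples form a triangle.

3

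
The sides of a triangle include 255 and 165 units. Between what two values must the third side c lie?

90 < c < 420

By the triangle inequality, c must be less than 255 + 165 = 420 and greater than |255 − 165| = 90.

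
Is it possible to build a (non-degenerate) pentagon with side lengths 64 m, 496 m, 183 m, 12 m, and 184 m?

No

For a pentagon, each side must be shorter than the sum of the others.
Here the longest side is 496, but the remaining 4 sides sum to only 443.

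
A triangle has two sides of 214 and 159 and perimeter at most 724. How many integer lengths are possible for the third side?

Triangle inequality: 55 < x < 373. Perimeter ≤ 724 gives x ≤ 724 − 214 − 159 = 351.
So 55 < x ≤ 351; integers 56 through 351: 296 values.

296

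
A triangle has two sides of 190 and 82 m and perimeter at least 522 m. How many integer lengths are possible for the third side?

Triangle inequality: 108 < x < 272. Perimeter ≥ 522 gives x ≥ 522 − 190 − 82 = 250.
So 250 ≤ x < 272; integers 250 through 271: 22 values.

22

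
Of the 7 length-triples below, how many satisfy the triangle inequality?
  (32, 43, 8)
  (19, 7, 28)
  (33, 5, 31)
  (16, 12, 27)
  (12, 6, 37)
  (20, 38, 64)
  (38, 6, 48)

(8,32,43): 8+32 ≤ 43 → not valid
(7,19,28): 7+19 ≤ 28 → not valid
(5,31,33): 5+31 > 33 → valid
(12,16,27): 12+16 > 27 → valid
(6,12,37): 6+12 ≤ 37 → not valid
(20,38,64): 20+38 ≤ 64 → not valid
(6,38,48): 6+38 ≤ 48 → not valid
2 of the 7 triples form a triangle.

2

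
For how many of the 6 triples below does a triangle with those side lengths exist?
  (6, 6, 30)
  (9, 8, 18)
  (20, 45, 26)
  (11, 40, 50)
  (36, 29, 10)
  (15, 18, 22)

4

(6,6,30): 6+6 ≤ 30 → not valid
(8,9,18): 8+9 ≤ 18 → not valid
(20,26,45): 20+26 > 45 → valid
(11,40,50): 11+40 > 50 → valid
(10,29,36): 10+29 > 36 → valid
(15,18,22): 15+18 > 22 → valid
4 of the 6 triples form a triangle.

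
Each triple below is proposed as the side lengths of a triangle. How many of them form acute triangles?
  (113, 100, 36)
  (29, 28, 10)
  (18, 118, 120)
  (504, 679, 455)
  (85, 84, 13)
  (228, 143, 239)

2

(113,100,36): 36²+100² = 11296 < 12769 = 113² → obtuse
(29,28,10): 10²+28² = 884 > 841 = 29² → acute
(18,118,120): 18²+118² = 14248 < 14400 = 120² → obtuse
(504,679,455): 455²+504² = 461041 = 679² → right
(85,84,13): 13²+84² = 7225 = 85² → right
(228,143,239): 143²+228² = 72433 > 57121 = 239² → acute
2 of the 6 are acute.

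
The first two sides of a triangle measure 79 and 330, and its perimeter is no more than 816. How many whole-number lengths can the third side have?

Triangle inequality: 251 < x < 409. Perimeter ≤ 816 gives x ≤ 816 − 79 − 330 = 407.
So 251 < x ≤ 407; integers 252 through 407: 156 values.

156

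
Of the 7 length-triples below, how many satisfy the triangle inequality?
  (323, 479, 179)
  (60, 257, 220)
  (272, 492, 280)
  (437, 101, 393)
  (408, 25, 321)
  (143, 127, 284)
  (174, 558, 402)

(179,323,479): 179+323 > 479 → valid
(60,220,257): 60+220 > 257 → valid
(272,280,492): 272+280 > 492 → valid
(101,393,437): 101+393 > 437 → valid
(25,321,408): 25+321 ≤ 408 → not valid
(127,143,284): 127+143 ≤ 284 → not valid
(174,402,558): 174+402 > 558 → valid
5 of the 7 triples form a triangle.

5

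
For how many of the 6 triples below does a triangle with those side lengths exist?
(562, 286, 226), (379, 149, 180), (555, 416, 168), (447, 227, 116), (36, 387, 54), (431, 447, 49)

(226,286,562): 226+286 ≤ 562 → not valid
(149,180,379): 149+180 ≤ 379 → not valid
(168,416,555): 168+416 > 555 → valid
(116,227,447): 116+227 ≤ 447 → not valid
(36,54,387): 36+54 ≤ 387 → not valid
(49,431,447): 49+431 > 447 → valid
2 of the 6 triples form a triangle.

2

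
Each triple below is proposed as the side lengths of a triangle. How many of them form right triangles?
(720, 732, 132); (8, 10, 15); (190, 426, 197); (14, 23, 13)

(720,732,132): 132²+720² = 535824 = 732² → right
(8,10,15): 8²+10² = 164 < 225 = 15² → obtuse
(190,426,197): 190+197 ≤ 426, not a triangle
(14,23,13): 13²+14² = 365 < 529 = 23² → obtuse
1 of the 4 is right.

1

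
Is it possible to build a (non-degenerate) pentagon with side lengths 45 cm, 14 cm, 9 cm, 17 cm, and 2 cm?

For a pentagon, each side must be shorter than the sum of the others.
Here the longest side is 45, but the remaining 4 sides sum to only 42.

No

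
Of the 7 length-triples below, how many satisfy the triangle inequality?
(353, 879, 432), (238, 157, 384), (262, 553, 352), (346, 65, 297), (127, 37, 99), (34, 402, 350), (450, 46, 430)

(353,432,879): 353+432 ≤ 879 → not valid
(157,238,384): 157+238 > 384 → valid
(262,352,553): 262+352 > 553 → valid
(65,297,346): 65+297 > 346 → valid
(37,99,127): 37+99 > 127 → valid
(34,350,402): 34+350 ≤ 402 → not valid
(46,430,450): 46+430 > 450 → valid
5 of the 7 triples form a triangle.

5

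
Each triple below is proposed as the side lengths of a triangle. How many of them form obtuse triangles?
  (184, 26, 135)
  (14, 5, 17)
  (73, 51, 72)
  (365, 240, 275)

(184,26,135): 26+135 ≤ 184, not a triangle
(14,5,17): 5²+14² = 221 < 289 = 17² → obtuse
(73,51,72): 51²+72² = 7785 > 5329 = 73² → acute
(365,240,275): 240²+275² = 133225 = 365² → right
1 of the 4 is obtuse.

1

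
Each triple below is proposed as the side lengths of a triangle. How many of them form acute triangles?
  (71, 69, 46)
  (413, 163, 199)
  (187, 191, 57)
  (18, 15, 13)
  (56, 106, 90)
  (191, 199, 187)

(71,69,46): 46²+69² = 6877 > 5041 = 71² → acute
(413,163,199): 163+199 ≤ 413, not a triangle
(187,191,57): 57²+187² = 38218 > 36481 = 191² → acute
(18,15,13): 13²+15² = 394 > 324 = 18² → acute
(56,106,90): 56²+90² = 11236 = 106² → right
(191,199,187): 187²+191² = 71450 > 39601 = 199² → acute
4 of the 6 are acute.

4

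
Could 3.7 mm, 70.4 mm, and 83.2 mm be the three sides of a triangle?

No

The longest side is 83.2, but the other two sum to only 74.1.
74.1 < 83.2, so the triangle inequality fails.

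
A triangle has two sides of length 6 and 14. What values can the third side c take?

By the triangle inequality, c must be less than 6 + 14 = 20 and greater than |6 − 14| = 8.

8 < c < 20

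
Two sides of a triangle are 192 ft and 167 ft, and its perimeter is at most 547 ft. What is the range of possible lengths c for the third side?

25 < c ≤ 188

Triangle inequality alone gives 25 < c < 359.
The perimeter condition gives c ≤ 547 − 192 − 167 = 188.
Intersecting the two: 25 < c ≤ 188.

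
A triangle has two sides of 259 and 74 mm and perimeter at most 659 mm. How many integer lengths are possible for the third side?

141

Triangle inequality: 185 < x < 333. Perimeter ≤ 659 gives x ≤ 659 − 259 − 74 = 326.
So 185 < x ≤ 326; integers 186 through 326: 141 values.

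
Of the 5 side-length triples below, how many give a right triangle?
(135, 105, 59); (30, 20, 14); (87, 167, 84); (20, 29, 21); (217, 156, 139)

1

(135,105,59): 59²+105² = 14506 < 18225 = 135² → obtuse
(30,20,14): 14²+20² = 596 < 900 = 30² → obtuse
(87,167,84): 84²+87² = 14625 < 27889 = 167² → obtuse
(20,29,21): 20²+21² = 841 = 29² → right
(217,156,139): 139²+156² = 43657 < 47089 = 217² → obtuse
1 of the 5 is right.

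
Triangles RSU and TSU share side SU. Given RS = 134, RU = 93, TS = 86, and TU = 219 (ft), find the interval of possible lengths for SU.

133 < SU < 227

From triangle RSU: |134 − 93| < SU < 134 + 93, i.e. 41 < SU < 227.
From triangle TSU: 133 < SU < 305.
Both must hold, so SU lies in the intersection.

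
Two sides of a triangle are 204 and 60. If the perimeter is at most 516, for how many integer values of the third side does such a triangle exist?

Triangle inequality: 144 < x < 264. Perimeter ≤ 516 gives x ≤ 516 − 204 − 60 = 252.
So 144 < x ≤ 252; integers 145 through 252: 108 values.

108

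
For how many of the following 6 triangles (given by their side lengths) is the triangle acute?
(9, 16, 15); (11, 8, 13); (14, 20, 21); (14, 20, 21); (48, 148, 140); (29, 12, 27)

(9,16,15): 9²+15² = 306 > 256 = 16² → acute
(11,8,13): 8²+11² = 185 > 169 = 13² → acute
(14,20,21): 14²+20² = 596 > 441 = 21² → acute
(14,20,21): 14²+20² = 596 > 441 = 21² → acute
(48,148,140): 48²+140² = 21904 = 148² → right
(29,12,27): 12²+27² = 873 > 841 = 29² → acute
5 of the 6 are acute.

5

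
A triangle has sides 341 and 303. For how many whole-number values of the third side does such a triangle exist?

605

The third side lies in the open interval (38, 644).
Integers from 39 to 643 inclusive: 643 − 39 + 1 = 605.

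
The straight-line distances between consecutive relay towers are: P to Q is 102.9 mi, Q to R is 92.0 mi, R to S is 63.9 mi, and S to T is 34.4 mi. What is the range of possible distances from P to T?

0 ≤ PT ≤ 293.2 mi

The maximum is all hops collinear in one direction: 102.9 + 92.0 + 63.9 + 34.4 = 293.2.
The longest hop is 102.9; the others sum to 190.3. Since 102.9 ≤ 190.3, the path can fold back on itself completely, so the minimum distance is 0.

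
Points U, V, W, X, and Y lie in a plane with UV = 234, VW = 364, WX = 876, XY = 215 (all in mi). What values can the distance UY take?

63 ≤ UY ≤ 1689 mi

The maximum is all hops collinear in one direction: 234 + 364 + 876 + 215 = 1689.
The longest hop is 876; the others sum to 813. Folding the others back against it leaves at least 876 − 813 = 63.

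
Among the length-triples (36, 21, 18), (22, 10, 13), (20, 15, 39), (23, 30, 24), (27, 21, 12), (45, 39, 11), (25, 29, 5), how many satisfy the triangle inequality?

6

(18,21,36): 18+21 > 36 → valid
(10,13,22): 10+13 > 22 → valid
(15,20,39): 15+20 ≤ 39 → not valid
(23,24,30): 23+24 > 30 → valid
(12,21,27): 12+21 > 27 → valid
(11,39,45): 11+39 > 45 → valid
(5,25,29): 5+25 > 29 → valid
6 of the 7 triples form a triangle.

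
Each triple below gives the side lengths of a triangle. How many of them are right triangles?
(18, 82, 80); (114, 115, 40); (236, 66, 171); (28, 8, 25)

(18,82,80): 18²+80² = 6724 = 82² → right
(114,115,40): 40²+114² = 14596 > 13225 = 115² → acute
(236,66,171): 66²+171² = 33597 < 55696 = 236² → obtuse
(28,8,25): 8²+25² = 689 < 784 = 28² → obtuse
1 of the 4 is right.

1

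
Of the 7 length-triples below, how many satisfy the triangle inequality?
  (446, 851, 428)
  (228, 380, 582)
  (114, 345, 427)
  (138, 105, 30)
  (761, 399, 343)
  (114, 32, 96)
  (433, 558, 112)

(428,446,851): 428+446 > 851 → valid
(228,380,582): 228+380 > 582 → valid
(114,345,427): 114+345 > 427 → valid
(30,105,138): 30+105 ≤ 138 → not valid
(343,399,761): 343+399 ≤ 761 → not valid
(32,96,114): 32+96 > 114 → valid
(112,433,558): 112+433 ≤ 558 → not valid
4 of the 7 triples form a triangle.

4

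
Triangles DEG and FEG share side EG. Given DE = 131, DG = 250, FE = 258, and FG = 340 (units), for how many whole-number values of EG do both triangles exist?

261

From triangle DEG: 119 < EG < 381.
From triangle FEG: 82 < EG < 598.
Intersection: 119 < EG < 381, so integers 120 through 380: 261 values.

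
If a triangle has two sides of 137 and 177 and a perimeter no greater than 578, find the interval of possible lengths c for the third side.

Triangle inequality alone gives 40 < c < 314.
The perimeter condition gives c ≤ 578 − 137 − 177 = 264.
Intersecting the two: 40 < c ≤ 264.

40 < c ≤ 264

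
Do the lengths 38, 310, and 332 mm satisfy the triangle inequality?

Yes

The longest side is 332, and the other two sum to 348.
Since 348 > 332, the triangle inequality holds.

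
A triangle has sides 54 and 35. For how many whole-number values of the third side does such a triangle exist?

69

The third side lies in the open interval (19, 89).
Integers from 20 to 88 inclusive: 88 − 20 + 1 = 69.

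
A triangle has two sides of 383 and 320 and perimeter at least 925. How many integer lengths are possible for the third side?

Triangle inequality: 63 < x < 703. Perimeter ≥ 925 gives x ≥ 925 − 383 − 320 = 222.
So 222 ≤ x < 703; integers 222 through 702: 481 values.

481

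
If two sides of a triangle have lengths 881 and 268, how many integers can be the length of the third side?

535

The third side lies in the open interval (613, 1149).
Integers from 614 to 1148 inclusive: 1148 − 614 + 1 = 535.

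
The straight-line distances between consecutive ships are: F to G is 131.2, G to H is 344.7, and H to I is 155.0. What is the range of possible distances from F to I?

58.5 ≤ FI ≤ 630.9

The maximum is all hops collinear in one direction: 131.2 + 344.7 + 155.0 = 630.9.
The longest hop is 344.7; the others sum to 286.2. Folding the others back against it leaves at least 344.7 − 286.2 = 58.5.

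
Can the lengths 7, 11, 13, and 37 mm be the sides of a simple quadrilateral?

No

For a quadrilateral, each side must be shorter than the sum of the others.
Here the longest side is 37, but the remaining 3 sides sum to only 31.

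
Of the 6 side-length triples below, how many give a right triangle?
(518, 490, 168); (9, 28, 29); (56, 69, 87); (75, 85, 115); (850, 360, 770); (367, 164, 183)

(518,490,168): 168²+490² = 268324 = 518² → right
(9,28,29): 9²+28² = 865 > 841 = 29² → acute
(56,69,87): 56²+69² = 7897 > 7569 = 87² → acute
(75,85,115): 75²+85² = 12850 < 13225 = 115² → obtuse
(850,360,770): 360²+770² = 722500 = 850² → right
(367,164,183): 164+183 ≤ 367, not a triangle
2 of the 6 are right.

2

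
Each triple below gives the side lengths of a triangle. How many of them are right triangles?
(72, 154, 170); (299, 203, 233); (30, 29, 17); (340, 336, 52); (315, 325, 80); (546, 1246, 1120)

4

(72,154,170): 72²+154² = 28900 = 170² → right
(299,203,233): 203²+233² = 95498 > 89401 = 299² → acute
(30,29,17): 17²+29² = 1130 > 900 = 30² → acute
(340,336,52): 52²+336² = 115600 = 340² → right
(315,325,80): 80²+315² = 105625 = 325² → right
(546,1246,1120): 546²+1120² = 1552516 = 1246² → right
4 of the 6 are right.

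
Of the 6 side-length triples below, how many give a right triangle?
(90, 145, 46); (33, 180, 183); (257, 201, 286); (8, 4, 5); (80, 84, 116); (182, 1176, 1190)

3

(90,145,46): 46+90 ≤ 145, not a triangle
(33,180,183): 33²+180² = 33489 = 183² → right
(257,201,286): 201²+257² = 106450 > 81796 = 286² → acute
(8,4,5): 4²+5² = 41 < 64 = 8² → obtuse
(80,84,116): 80²+84² = 13456 = 116² → right
(182,1176,1190): 182²+1176² = 1416100 = 1190² → right
3 of the 6 are right.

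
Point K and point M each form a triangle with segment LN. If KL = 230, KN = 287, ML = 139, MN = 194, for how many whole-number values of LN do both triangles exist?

From triangle KLN: 57 < LN < 517.
From triangle MLN: 55 < LN < 333.
Intersection: 57 < LN < 333, so integers 58 through 332: 275 values.

275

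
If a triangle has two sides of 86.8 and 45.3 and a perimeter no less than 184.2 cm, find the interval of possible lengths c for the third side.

Triangle inequality alone gives 41.5 < c < 132.1.
The perimeter condition gives c ≥ 184.2 − 86.8 − 45.3 = 52.1.
Intersecting the two: 52.1 ≤ c < 132.1.

52.1 ≤ c < 132.1 cm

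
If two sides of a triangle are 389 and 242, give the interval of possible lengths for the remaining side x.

147 < x < 631

By the triangle inequality, x must be less than 389 + 242 = 631 and greater than |389 − 242| = 147.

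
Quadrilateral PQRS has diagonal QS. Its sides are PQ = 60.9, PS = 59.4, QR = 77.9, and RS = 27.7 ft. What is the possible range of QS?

50.2 < QS < 105.6

From triangle PQS: |60.9 − 59.4| < QS < 60.9 + 59.4, i.e. 1.5 < QS < 120.3.
From triangle RQS: 50.2 < QS < 105.6.
Both must hold, so QS lies in the intersection.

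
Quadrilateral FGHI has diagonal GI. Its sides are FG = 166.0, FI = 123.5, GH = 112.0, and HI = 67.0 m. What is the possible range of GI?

From triangle FGI: |166.0 − 123.5| < GI < 166.0 + 123.5, i.e. 42.5 < GI < 289.5.
From triangle HGI: 45.0 < GI < 179.0.
Both must hold, so GI lies in the intersection.

45.0 < GI < 179.0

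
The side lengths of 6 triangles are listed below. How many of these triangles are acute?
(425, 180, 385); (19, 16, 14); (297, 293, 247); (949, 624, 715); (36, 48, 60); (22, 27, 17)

(425,180,385): 180²+385² = 180625 = 425² → right
(19,16,14): 14²+16² = 452 > 361 = 19² → acute
(297,293,247): 247²+293² = 146858 > 88209 = 297² → acute
(949,624,715): 624²+715² = 900601 = 949² → right
(36,48,60): 36²+48² = 3600 = 60² → right
(22,27,17): 17²+22² = 773 > 729 = 27² → acute
3 of the 6 are acute.

3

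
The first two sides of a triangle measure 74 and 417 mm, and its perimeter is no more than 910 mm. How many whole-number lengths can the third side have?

Triangle inequality: 343 < x < 491. Perimeter ≤ 910 gives x ≤ 910 − 74 − 417 = 419.
So 343 < x ≤ 419; integers 344 through 419: 76 values.

76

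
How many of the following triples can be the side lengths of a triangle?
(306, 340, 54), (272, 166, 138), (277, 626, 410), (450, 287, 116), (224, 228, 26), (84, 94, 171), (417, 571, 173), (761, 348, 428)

7

(54,306,340): 54+306 > 340 → valid
(138,166,272): 138+166 > 272 → valid
(277,410,626): 277+410 > 626 → valid
(116,287,450): 116+287 ≤ 450 → not valid
(26,224,228): 26+224 > 228 → valid
(84,94,171): 84+94 > 171 → valid
(173,417,571): 173+417 > 571 → valid
(348,428,761): 348+428 > 761 → valid
7 of the 8 triples form a triangle.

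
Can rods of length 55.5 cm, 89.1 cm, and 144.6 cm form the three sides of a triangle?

The two shorter sides sum to 144.6, exactly equal to the longest side 144.6.
That gives only a degenerate (flat) triangle — the inequality must be strict.

No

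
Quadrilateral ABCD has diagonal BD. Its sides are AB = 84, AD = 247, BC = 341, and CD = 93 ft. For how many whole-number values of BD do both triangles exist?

82

From triangle ABD: 163 < BD < 331.
From triangle CBD: 248 < BD < 434.
Intersection: 248 < BD < 331, so integers 249 through 330: 82 values.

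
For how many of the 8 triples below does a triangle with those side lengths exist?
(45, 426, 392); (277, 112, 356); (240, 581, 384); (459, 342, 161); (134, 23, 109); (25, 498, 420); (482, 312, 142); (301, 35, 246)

(45,392,426): 45+392 > 426 → valid
(112,277,356): 112+277 > 356 → valid
(240,384,581): 240+384 > 581 → valid
(161,342,459): 161+342 > 459 → valid
(23,109,134): 23+109 ≤ 134 → not valid
(25,420,498): 25+420 ≤ 498 → not valid
(142,312,482): 142+312 ≤ 482 → not valid
(35,246,301): 35+246 ≤ 301 → not valid
4 of the 8 triples form a triangle.

4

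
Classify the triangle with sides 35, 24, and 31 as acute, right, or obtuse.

acute

Compare the square of the longest side to the sum of squares of the other two: 24² + 31² = 1537 > 1225 = 35².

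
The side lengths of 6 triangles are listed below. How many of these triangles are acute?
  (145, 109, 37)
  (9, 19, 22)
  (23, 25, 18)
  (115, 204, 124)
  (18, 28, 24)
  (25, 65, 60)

2

(145,109,37): 37²+109² = 13250 < 21025 = 145² → obtuse
(9,19,22): 9²+19² = 442 < 484 = 22² → obtuse
(23,25,18): 18²+23² = 853 > 625 = 25² → acute
(115,204,124): 115²+124² = 28601 < 41616 = 204² → obtuse
(18,28,24): 18²+24² = 900 > 784 = 28² → acute
(25,65,60): 25²+60² = 4225 = 65² → right
2 of the 6 are acute.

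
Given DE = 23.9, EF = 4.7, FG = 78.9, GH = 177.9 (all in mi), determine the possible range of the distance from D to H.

70.4 ≤ DH ≤ 285.4 mi

The maximum is all hops collinear in one direction: 23.9 + 4.7 + 78.9 + 177.9 = 285.4.
The longest hop is 177.9; the others sum to 107.5. Folding the others back against it leaves at least 177.9 − 107.5 = 70.4.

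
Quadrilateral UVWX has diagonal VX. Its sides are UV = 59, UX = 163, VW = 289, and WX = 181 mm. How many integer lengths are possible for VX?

113

From triangle UVX: 104 < VX < 222.
From triangle WVX: 108 < VX < 470.
Intersection: 108 < VX < 222, so integers 109 through 221: 113 values.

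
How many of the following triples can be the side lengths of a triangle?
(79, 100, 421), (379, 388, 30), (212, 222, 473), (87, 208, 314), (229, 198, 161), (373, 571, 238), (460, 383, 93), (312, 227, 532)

(79,100,421): 79+100 ≤ 421 → not valid
(30,379,388): 30+379 > 388 → valid
(212,222,473): 212+222 ≤ 473 → not valid
(87,208,314): 87+208 ≤ 314 → not valid
(161,198,229): 161+198 > 229 → valid
(238,373,571): 238+373 > 571 → valid
(93,383,460): 93+383 > 460 → valid
(227,312,532): 227+312 > 532 → valid
5 of the 8 triples form a triangle.

5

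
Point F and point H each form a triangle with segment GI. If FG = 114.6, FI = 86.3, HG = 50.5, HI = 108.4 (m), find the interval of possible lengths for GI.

From triangle FGI: |114.6 − 86.3| < GI < 114.6 + 86.3, i.e. 28.3 < GI < 200.9.
From triangle HGI: 57.9 < GI < 158.9.
Both must hold, so GI lies in the intersection.

57.9 < GI < 158.9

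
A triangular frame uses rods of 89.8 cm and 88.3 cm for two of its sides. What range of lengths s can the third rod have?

By the triangle inequality, s must be less than 89.8 + 88.3 = 178.1 and greater than |89.8 − 88.3| = 1.5.

1.5 < s < 178.1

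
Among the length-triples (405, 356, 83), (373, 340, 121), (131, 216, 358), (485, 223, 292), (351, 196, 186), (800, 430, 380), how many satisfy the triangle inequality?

5

(83,356,405): 83+356 > 405 → valid
(121,340,373): 121+340 > 373 → valid
(131,216,358): 131+216 ≤ 358 → not valid
(223,292,485): 223+292 > 485 → valid
(186,196,351): 186+196 > 351 → valid
(380,430,800): 380+430 > 800 → valid
5 of the 6 triples form a triangle.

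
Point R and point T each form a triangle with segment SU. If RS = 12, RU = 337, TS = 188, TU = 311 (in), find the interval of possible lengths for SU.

325 < SU < 349

From triangle RSU: |12 − 337| < SU < 12 + 337, i.e. 325 < SU < 349.
From triangle TSU: 123 < SU < 499.
Both must hold, so SU lies in the intersection.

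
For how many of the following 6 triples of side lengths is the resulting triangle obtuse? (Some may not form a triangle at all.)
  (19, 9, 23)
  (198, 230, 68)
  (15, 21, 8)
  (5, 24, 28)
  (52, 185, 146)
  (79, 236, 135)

5

(19,9,23): 9²+19² = 442 < 529 = 23² → obtuse
(198,230,68): 68²+198² = 43828 < 52900 = 230² → obtuse
(15,21,8): 8²+15² = 289 < 441 = 21² → obtuse
(5,24,28): 5²+24² = 601 < 784 = 28² → obtuse
(52,185,146): 52²+146² = 24020 < 34225 = 185² → obtuse
(79,236,135): 79+135 ≤ 236, not a triangle
5 of the 6 are obtuse.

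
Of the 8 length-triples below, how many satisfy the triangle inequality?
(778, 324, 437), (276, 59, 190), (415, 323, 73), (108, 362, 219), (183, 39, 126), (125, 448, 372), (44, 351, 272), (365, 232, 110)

1

(324,437,778): 324+437 ≤ 778 → not valid
(59,190,276): 59+190 ≤ 276 → not valid
(73,323,415): 73+323 ≤ 415 → not valid
(108,219,362): 108+219 ≤ 362 → not valid
(39,126,183): 39+126 ≤ 183 → not valid
(125,372,448): 125+372 > 448 → valid
(44,272,351): 44+272 ≤ 351 → not valid
(110,232,365): 110+232 ≤ 365 → not valid
1 of the 8 triples forms a triangle.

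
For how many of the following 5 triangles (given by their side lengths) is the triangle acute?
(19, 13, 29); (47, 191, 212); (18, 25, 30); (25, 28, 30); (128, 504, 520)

(19,13,29): 13²+19² = 530 < 841 = 29² → obtuse
(47,191,212): 47²+191² = 38690 < 44944 = 212² → obtuse
(18,25,30): 18²+25² = 949 > 900 = 30² → acute
(25,28,30): 25²+28² = 1409 > 900 = 30² → acute
(128,504,520): 128²+504² = 270400 = 520² → right
2 of the 5 are acute.

2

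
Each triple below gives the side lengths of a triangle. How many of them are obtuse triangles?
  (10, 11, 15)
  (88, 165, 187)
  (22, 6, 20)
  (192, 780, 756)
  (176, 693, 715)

2

(10,11,15): 10²+11² = 221 < 225 = 15² → obtuse
(88,165,187): 88²+165² = 34969 = 187² → right
(22,6,20): 6²+20² = 436 < 484 = 22² → obtuse
(192,780,756): 192²+756² = 608400 = 780² → right
(176,693,715): 176²+693² = 511225 = 715² → right
2 of the 5 are obtuse.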